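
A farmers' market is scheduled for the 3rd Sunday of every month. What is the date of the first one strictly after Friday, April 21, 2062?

May 21, 2062

April 2062 starts on a Saturday; its first Sunday is the 2nd, so the 3rd Sunday is the 16th — April 16, 2062.
That is not after April 21, 2062, so look at May 2062.
May 2062 starts on a Monday; its first Sunday is the 7th, so the 3rd Sunday is the 21st — May 21, 2062.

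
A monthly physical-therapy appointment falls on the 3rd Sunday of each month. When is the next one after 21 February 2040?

February 2040 starts on a Wednesday; its first Sunday is the 5th, so the 3rd Sunday is the 19th — 19 February 2040.
That is not after 21 February 2040, so look at March 2040.
March 2040 starts on a Thursday; its first Sunday is the 4th, so the 3rd Sunday is the 18th — 18 March 2040.

18 March 2040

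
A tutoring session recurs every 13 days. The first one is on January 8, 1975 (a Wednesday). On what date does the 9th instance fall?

The 9th occurrence is 8 intervals after the first: 8 × 13 = 104 days after January 8, 1975.
January has 31 days — 23 days to the end of January leaves 81.
February has 28 days (53 left).
March has 31 days (22 left).
22 days into April → April 22, 1975.

April 22, 1975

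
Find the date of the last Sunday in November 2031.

November 30, 2031

The first Sunday of November 2031 is November 2.
November 2031 has 30 days. Adding weeks: 2, 9, 16, 23, 30 — the last one ≤ 30 is the 30th.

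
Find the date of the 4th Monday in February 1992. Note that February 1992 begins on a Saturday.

24 February 1992

February 1992 begins on a Saturday, so the first Monday is February 3 (2 days later).
The 4th Monday is 3 weeks later: 3 + 21 = 24.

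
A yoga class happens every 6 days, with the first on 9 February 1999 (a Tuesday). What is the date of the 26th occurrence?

9 July 1999

The 26th occurrence is 25 intervals after the first: 25 × 6 = 150 days after 9 February 1999.
February has 28 days — 19 days to the end of February leaves 131.
March has 31 days (100 left).
April has 30 days (70 left).
May has 31 days (39 left).
June has 30 days (9 left).
9 days into July → 9 July 1999.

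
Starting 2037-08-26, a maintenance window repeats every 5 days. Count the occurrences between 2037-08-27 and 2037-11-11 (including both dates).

Occurrences land 5·i days after 2037-08-26 for i = 0, 1, 2, …
2037-08-27 is 1 day after the start; 1 ÷ 5 = 0 remainder 1; since the remainder is 1, round up to i = 1. First occurrence in the window: #2 on 2037-08-31 (1×5 = 5 days in).
2037-11-11 is 77 days after the start; 77 ÷ 5 = 15 remainder 2. Last occurrence in the window: #16 on 2037-11-09.
Occurrences #2 through #16: 15 in total.

15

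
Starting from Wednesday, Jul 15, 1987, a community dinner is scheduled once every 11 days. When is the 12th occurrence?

The 12th occurrence is 11 intervals after the first: 11 × 11 = 121 days after Jul 15, 1987.
Jul has 31 days — 16 days to the end of Jul leaves 105.
Aug has 31 days (74 left).
Sep has 30 days (44 left).
Oct has 31 days (13 left).
13 days into Nov → Nov 13, 1987.

Nov 13, 1987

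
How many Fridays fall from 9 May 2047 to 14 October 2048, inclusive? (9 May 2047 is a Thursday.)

9 May 2047 is a Thursday; the first Friday on or after it is 10 May 2047 (1 day later).
From 10 May 2047 to 14 October 2048: 235 + 288 = 523 days (rest of 2047, to 14 October 2048 in 2048).
523 ÷ 7 = 74 full weeks with remainder 5, so 74 more Fridays after the first → 75.

75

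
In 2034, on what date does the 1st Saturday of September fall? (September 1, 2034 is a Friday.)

2 September 2034

September 2034 begins on a Friday, so the first Saturday is September 2 (1 day later).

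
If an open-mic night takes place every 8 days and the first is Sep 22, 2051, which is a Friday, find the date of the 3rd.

Oct 8, 2051

The 3rd occurrence is 2 intervals after the first: 2 × 8 = 16 days after Sep 22, 2051.
Sep has 30 days — 8 days to the end of Sep leaves 8.
8 days into Oct → Oct 8, 2051.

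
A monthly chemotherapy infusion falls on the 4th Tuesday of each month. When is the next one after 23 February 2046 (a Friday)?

27 February 2046

February 2046 starts on a Thursday; its first Tuesday is the 6th, so the 4th Tuesday is the 27th — 27 February 2046.
27 February 2046 is after 23 February 2046, so that is the next one.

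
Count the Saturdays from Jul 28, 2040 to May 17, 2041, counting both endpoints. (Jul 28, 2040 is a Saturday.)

Jul 28, 2040 is a Saturday; the first Saturday on or after it is Jul 28, 2040.
From Jul 28, 2040 to May 17, 2041: 3 + 31 + 30 + 31 + 30 + 31 + 31 + 28 + 31 + 30 + 17 = 293 days (rest of Jul, Aug, Sep, Oct, Nov, Dec, Jan, Feb, Mar, Apr, May).
293 ÷ 7 = 41 full weeks with remainder 6, so 41 more Saturdays after the first → 42.

42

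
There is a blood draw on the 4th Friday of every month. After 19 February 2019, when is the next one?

February 2019 starts on a Friday; its first Friday is the 1st, so the 4th Friday is the 22nd — 22 February 2019.
22 February 2019 is after 19 February 2019, so that is the next one.

22 February 2019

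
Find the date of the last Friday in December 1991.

December 1991 begins on a Sunday, so the first Friday is December 6 (5 days later).
December 1991 has 31 days. Adding weeks: 6, 13, 20, 27 — the last one ≤ 31 is the 27th.

December 27, 1991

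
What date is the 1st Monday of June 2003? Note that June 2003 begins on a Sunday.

June 2, 2003

June 2003 begins on a Sunday, so the first Monday is June 2 (1 day later).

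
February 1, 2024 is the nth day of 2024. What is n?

32

Days in months before February: 31 = 31.
Plus 1 day into February → day 32.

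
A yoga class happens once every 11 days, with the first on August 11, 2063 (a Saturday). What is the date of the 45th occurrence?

December 7, 2064

The 45th occurrence is 44 intervals after the first: 44 × 11 = 484 days after August 11, 2063.
August has 31 days — 20 days to the end of August leaves 464.
From end of August to end of 2063 is 122 days (342 left).
January has 31 days (311 left).
February has 29 days (282 left).
March has 31 days (251 left).
April has 30 days (221 left).
May has 31 days (190 left).
June has 30 days (160 left).
July has 31 days (129 left).
August has 31 days (98 left).
September has 30 days (68 left).
October has 31 days (37 left).
November has 30 days (7 left).
7 days into December → December 7, 2064.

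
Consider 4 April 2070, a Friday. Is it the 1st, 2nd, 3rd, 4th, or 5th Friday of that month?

1st

Day 4 falls in week ⌈4/7⌉ of the month.
Days 1–7 hold the 1st Friday, 8–14 the 2nd, 15–21 the 3rd, 22–28 the 4th, 29–31 the 5th.
4 is in the range for the 1st.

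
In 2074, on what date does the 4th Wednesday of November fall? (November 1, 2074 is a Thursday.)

November 2074 begins on a Thursday, so the first Wednesday is November 7 (6 days later).
The 4th Wednesday is 3 weeks later: 7 + 21 = 28.

28 November 2074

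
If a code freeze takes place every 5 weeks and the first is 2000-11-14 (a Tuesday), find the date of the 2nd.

The 2nd occurrence is 1 interval after the first: 1 × 35 = 35 days after 2000-11-14.
November has 30 days — 16 days to the end of November leaves 19.
19 days into December → 2000-12-19.

2000-12-19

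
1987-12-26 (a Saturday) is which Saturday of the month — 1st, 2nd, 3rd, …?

Day 26 falls in week ⌈26/7⌉ of the month.
Days 1–7 hold the 1st Saturday, 8–14 the 2nd, 15–21 the 3rd, 22–28 the 4th, 29–31 the 5th.
26 is in the range for the 4th.

4th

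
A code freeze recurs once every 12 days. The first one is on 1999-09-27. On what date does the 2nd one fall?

1999-10-09

The 2nd occurrence is 1 interval after the first: 1 × 12 = 12 days after 1999-09-27.
September has 30 days — 3 days to the end of September leaves 9.
9 days into October → 1999-10-09.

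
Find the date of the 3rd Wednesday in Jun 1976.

Jun 16, 1976

The first Wednesday of Jun 1976 is Jun 2.
The 3rd Wednesday is 2 weeks later: 2 + 14 = 16.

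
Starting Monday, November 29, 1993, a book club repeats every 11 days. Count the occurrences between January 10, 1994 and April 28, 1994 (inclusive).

Occurrences land 11·i days after November 29, 1993 for i = 0, 1, 2, …
January 10, 1994 is 42 days after the start; 42 ÷ 11 = 3 remainder 9; since the remainder is 9, round up to i = 4. First occurrence in the window: #5 on January 12, 1994 (4×11 = 44 days in).
April 28, 1994 is 150 days after the start; 150 ÷ 11 = 13 remainder 7. Last occurrence in the window: #14 on April 21, 1994.
Occurrences #5 through #14: 10 in total.

10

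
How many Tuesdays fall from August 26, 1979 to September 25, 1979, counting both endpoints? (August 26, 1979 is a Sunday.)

August 26, 1979 is a Sunday; the first Tuesday on or after it is August 28, 1979 (2 days later).
From August 28, 1979 to September 25, 1979: 3 + 25 = 28 days (rest of August, September).
28 ÷ 7 = 4 full weeks with remainder 0, so 4 more Tuesdays after the first → 5.

5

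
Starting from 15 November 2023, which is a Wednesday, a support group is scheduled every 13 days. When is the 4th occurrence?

The 4th occurrence is 3 intervals after the first: 3 × 13 = 39 days after 15 November 2023.
November has 30 days — 15 days to the end of November leaves 24.
24 days into December → 24 December 2023.

24 December 2023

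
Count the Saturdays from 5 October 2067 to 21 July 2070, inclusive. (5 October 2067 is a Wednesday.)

146

5 October 2067 is a Wednesday; the first Saturday on or after it is 8 October 2067 (3 days later).
From 8 October 2067 to 21 July 2070: 84 + 366 + 365 + 202 = 1017 days (rest of 2067, 2068, 2069, to 21 July 2070 in 2070).
1017 ÷ 7 = 145 full weeks with remainder 2, so 145 more Saturdays after the first → 146.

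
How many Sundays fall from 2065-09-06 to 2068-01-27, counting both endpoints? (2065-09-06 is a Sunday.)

125

2065-09-06 is a Sunday; the first Sunday on or after it is 2065-09-06.
From 2065-09-06 to 2068-01-27: 116 + 365 + 365 + 27 = 873 days (rest of 2065, 2066, 2067, to 2068-01-27 in 2068).
873 ÷ 7 = 124 full weeks with remainder 5, so 124 more Sundays after the first → 125.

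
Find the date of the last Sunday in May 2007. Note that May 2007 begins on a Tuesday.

May 27, 2007

May 2007 begins on a Tuesday, so the first Sunday is May 6 (5 days later).
May 2007 has 31 days. Adding weeks: 6, 13, 20, 27 — the last one ≤ 31 is the 27th.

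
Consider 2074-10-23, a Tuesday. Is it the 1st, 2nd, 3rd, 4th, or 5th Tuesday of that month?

4th

Day 23 falls in week ⌈23/7⌉ of the month.
Days 1–7 hold the 1st Tuesday, 8–14 the 2nd, 15–21 the 3rd, 22–28 the 4th, 29–31 the 5th.
23 is in the range for the 4th.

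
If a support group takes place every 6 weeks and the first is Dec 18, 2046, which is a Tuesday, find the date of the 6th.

The 6th occurrence is 5 intervals after the first: 5 × 42 = 210 days after Dec 18, 2046.
Dec has 31 days — 13 days to the end of Dec leaves 197.
Jan has 31 days (166 left).
Feb has 28 days (138 left).
Mar has 31 days (107 left).
Apr has 30 days (77 left).
May has 31 days (46 left).
Jun has 30 days (16 left).
16 days into Jul → Jul 16, 2047.

Jul 16, 2047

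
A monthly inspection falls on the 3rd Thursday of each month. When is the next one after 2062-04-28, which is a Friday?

2062-05-18

April 2062 starts on a Saturday; its first Thursday is the 6th, so the 3rd Thursday is the 20th — 2062-04-20.
That is not after 2062-04-28, so look at May 2062.
May 2062 starts on a Monday; its first Thursday is the 4th, so the 3rd Thursday is the 18th — 2062-05-18.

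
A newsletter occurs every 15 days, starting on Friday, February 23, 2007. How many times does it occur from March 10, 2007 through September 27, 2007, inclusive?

14

Occurrences land 15·i days after February 23, 2007 for i = 0, 1, 2, …
March 10, 2007 is 15 days after the start; 15 ÷ 15 = 1 remainder 0. First occurrence in the window: #2 on March 10, 2007 (1×15 = 15 days in).
September 27, 2007 is 216 days after the start; 216 ÷ 15 = 14 remainder 6. Last occurrence in the window: #15 on September 21, 2007.
Occurrences #2 through #15: 14 in total.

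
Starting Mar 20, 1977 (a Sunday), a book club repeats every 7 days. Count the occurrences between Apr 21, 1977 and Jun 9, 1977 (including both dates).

Occurrences land 7·i days after Mar 20, 1977 for i = 0, 1, 2, …
Apr 21, 1977 is 32 days after the start; 32 ÷ 7 = 4 remainder 4; since the remainder is 4, round up to i = 5. First occurrence in the window: #6 on Apr 24, 1977 (5×7 = 35 days in).
Jun 9, 1977 is 81 days after the start; 81 ÷ 7 = 11 remainder 4. Last occurrence in the window: #12 on Jun 5, 1977.
Occurrences #6 through #12: 7 in total.

7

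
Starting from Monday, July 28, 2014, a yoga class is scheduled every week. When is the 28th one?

The 28th occurrence is 27 intervals after the first: 27 × 7 = 189 days after July 28, 2014.
July has 31 days — 3 days to the end of July leaves 186.
August has 31 days (155 left).
September has 30 days (125 left).
October has 31 days (94 left).
November has 30 days (64 left).
December has 31 days (33 left).
January has 31 days (2 left).
2 days into February → February 2, 2015.

February 2, 2015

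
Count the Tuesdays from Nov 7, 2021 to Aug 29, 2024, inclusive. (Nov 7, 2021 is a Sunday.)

147

Nov 7, 2021 is a Sunday; the first Tuesday on or after it is Nov 9, 2021 (2 days later).
From Nov 9, 2021 to Aug 29, 2024: 52 + 365 + 365 + 242 = 1024 days (rest of 2021, 2022, 2023, to Aug 29, 2024 in 2024).
1024 ÷ 7 = 146 full weeks with remainder 2, so 146 more Tuesdays after the first → 147.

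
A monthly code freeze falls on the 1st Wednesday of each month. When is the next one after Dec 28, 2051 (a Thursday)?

Jan 3, 2052

Dec 2051 starts on a Friday, so its 1st Wednesday is Dec 6, 2051 (5 days in).
That is not after Dec 28, 2051, so look at Jan 2052.
Jan 2052 starts on a Monday, so its 1st Wednesday is Jan 3, 2052 (2 days in).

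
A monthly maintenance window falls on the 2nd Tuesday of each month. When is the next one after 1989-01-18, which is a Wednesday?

January 1989 starts on a Sunday; its first Tuesday is the 3rd, so the 2nd Tuesday is the 10th — 1989-01-10.
That is not after 1989-01-18, so look at February 1989.
February 1989 starts on a Wednesday; its first Tuesday is the 7th, so the 2nd Tuesday is the 14th — 1989-02-14.

1989-02-14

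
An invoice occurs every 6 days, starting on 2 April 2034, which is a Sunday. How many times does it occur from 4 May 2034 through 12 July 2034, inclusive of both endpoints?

11

Occurrences land 6·i days after 2 April 2034 for i = 0, 1, 2, …
4 May 2034 is 32 days after the start; 32 ÷ 6 = 5 remainder 2; since the remainder is 2, round up to i = 6. First occurrence in the window: #7 on 8 May 2034 (6×6 = 36 days in).
12 July 2034 is 101 days after the start; 101 ÷ 6 = 16 remainder 5. Last occurrence in the window: #17 on 7 July 2034.
Occurrences #7 through #17: 11 in total.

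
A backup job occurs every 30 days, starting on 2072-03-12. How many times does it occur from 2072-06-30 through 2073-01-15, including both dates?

Occurrences land 30·i days after 2072-03-12 for i = 0, 1, 2, …
2072-06-30 is 110 days after the start; 110 ÷ 30 = 3 remainder 20; since the remainder is 20, round up to i = 4. First occurrence in the window: #5 on 2072-07-10 (4×30 = 120 days in).
2073-01-15 is 309 days after the start; 309 ÷ 30 = 10 remainder 9. Last occurrence in the window: #11 on 2073-01-06.
Occurrences #5 through #11: 7 in total.

7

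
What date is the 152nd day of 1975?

Jan has 31 days (152 − 31 = 121 remain).
Feb has 28 days (121 − 28 = 93 remain).
Mar has 31 days (93 − 31 = 62 remain).
Apr has 30 days (62 − 30 = 32 remain).
May has 31 days (32 − 31 = 1 remain).
1 into Jun → Jun 1.

Jun 1, 1975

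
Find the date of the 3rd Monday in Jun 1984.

The first Monday of Jun 1984 is Jun 4.
The 3rd Monday is 2 weeks later: 4 + 14 = 18.

Jun 18, 1984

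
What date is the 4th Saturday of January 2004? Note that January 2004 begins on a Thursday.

January 24, 2004

January 2004 begins on a Thursday, so the first Saturday is January 3 (2 days later).
The 4th Saturday is 3 weeks later: 3 + 21 = 24.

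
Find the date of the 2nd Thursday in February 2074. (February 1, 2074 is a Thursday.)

8 February 2074

February 2074 begins on a Thursday, so the first Thursday is February 1.
The 2nd Thursday is 1 weeks later: 1 + 7 = 8.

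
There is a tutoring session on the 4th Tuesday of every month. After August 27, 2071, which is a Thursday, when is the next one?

August 2071 starts on a Saturday; its first Tuesday is the 4th, so the 4th Tuesday is the 25th — August 25, 2071.
That is not after August 27, 2071, so look at September 2071.
September 2071 starts on a Tuesday; its first Tuesday is the 1st, so the 4th Tuesday is the 22nd — September 22, 2071.

September 22, 2071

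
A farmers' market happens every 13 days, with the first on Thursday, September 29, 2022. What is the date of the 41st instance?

The 41st occurrence is 40 intervals after the first: 40 × 13 = 520 days after September 29, 2022.
September has 30 days — 1 day to the end of September leaves 519.
From end of September to end of 2022 is 92 days (427 left).
2023 has 365 days (62 left).
January has 31 days (31 left).
February has 29 days (2 left).
2 days into March → March 2, 2024.

March 2, 2024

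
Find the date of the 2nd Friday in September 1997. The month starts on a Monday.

September 12, 1997

September 1997 begins on a Monday, so the first Friday is September 5 (4 days later).
The 2nd Friday is 1 weeks later: 5 + 7 = 12.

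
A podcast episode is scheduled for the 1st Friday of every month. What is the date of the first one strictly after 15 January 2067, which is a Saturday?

January 2067 starts on a Saturday, so its 1st Friday is 7 January 2067 (6 days in).
That is not after 15 January 2067, so look at February 2067.
February 2067 starts on a Tuesday, so its 1st Friday is 4 February 2067 (3 days in).

4 February 2067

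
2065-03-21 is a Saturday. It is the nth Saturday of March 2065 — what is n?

Day 21 falls in week ⌈21/7⌉ of the month.
Days 1–7 hold the 1st Saturday, 8–14 the 2nd, 15–21 the 3rd, 22–28 the 4th, 29–31 the 5th.
21 is in the range for the 3rd.

3rd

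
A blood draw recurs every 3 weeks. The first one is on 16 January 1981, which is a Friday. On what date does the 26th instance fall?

The 26th occurrence is 25 intervals after the first: 25 × 21 = 525 days after 16 January 1981.
January has 31 days — 15 days to the end of January leaves 510.
From end of January to end of 1981 is 334 days (176 left).
January has 31 days (145 left).
February has 28 days (117 left).
March has 31 days (86 left).
April has 30 days (56 left).
May has 31 days (25 left).
25 days into June → 25 June 1982.

25 June 1982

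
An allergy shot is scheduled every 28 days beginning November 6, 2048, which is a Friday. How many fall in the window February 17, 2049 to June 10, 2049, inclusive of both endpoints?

Occurrences land 28·i days after November 6, 2048 for i = 0, 1, 2, …
February 17, 2049 is 103 days after the start; 103 ÷ 28 = 3 remainder 19; since the remainder is 19, round up to i = 4. First occurrence in the window: #5 on February 26, 2049 (4×28 = 112 days in).
June 10, 2049 is 216 days after the start; 216 ÷ 28 = 7 remainder 20. Last occurrence in the window: #8 on May 21, 2049.
Occurrences #5 through #8: 4 in total.

4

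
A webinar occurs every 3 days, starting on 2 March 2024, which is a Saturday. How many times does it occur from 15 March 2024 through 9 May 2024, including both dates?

18

Occurrences land 3·i days after 2 March 2024 for i = 0, 1, 2, …
15 March 2024 is 13 days after the start; 13 ÷ 3 = 4 remainder 1; since the remainder is 1, round up to i = 5. First occurrence in the window: #6 on 17 March 2024 (5×3 = 15 days in).
9 May 2024 is 68 days after the start; 68 ÷ 3 = 22 remainder 2. Last occurrence in the window: #23 on 7 May 2024.
Occurrences #6 through #23: 18 in total.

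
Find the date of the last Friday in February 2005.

February 25, 2005

February 2005 begins on a Tuesday, so the first Friday is February 4 (3 days later).
February 2005 has 28 days. Adding weeks: 4, 11, 18, 25 — the last one ≤ 28 is the 25th.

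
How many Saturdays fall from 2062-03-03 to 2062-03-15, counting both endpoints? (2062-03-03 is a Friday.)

2

2062-03-03 is a Friday; the first Saturday on or after it is 2062-03-04 (1 day later).
From 2062-03-04 to 2062-03-15 is 15 − 4 = 11 days.
11 ÷ 7 = 1 full weeks with remainder 4, so 1 more Saturdays after the first → 2.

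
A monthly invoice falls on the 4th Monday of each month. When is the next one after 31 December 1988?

December 1988 starts on a Thursday; its first Monday is the 5th, so the 4th Monday is the 26th — 26 December 1988.
That is not after 31 December 1988, so look at January 1989.
January 1989 starts on a Sunday; its first Monday is the 2nd, so the 4th Monday is the 23rd — 23 January 1989.

23 January 1989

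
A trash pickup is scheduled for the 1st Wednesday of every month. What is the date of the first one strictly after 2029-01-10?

January 2029 starts on a Monday, so its 1st Wednesday is 2029-01-03 (2 days in).
That is not after 2029-01-10, so look at February 2029.
February 2029 starts on a Thursday, so its 1st Wednesday is 2029-02-07 (6 days in).

2029-02-07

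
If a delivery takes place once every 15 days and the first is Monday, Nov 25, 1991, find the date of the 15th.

Jun 22, 1992

The 15th occurrence is 14 intervals after the first: 14 × 15 = 210 days after Nov 25, 1991.
Nov has 30 days — 5 days to the end of Nov leaves 205.
Dec has 31 days (174 left).
Jan has 31 days (143 left).
Feb has 29 days (114 left).
Mar has 31 days (83 left).
Apr has 30 days (53 left).
May has 31 days (22 left).
22 days into Jun → Jun 22, 1992.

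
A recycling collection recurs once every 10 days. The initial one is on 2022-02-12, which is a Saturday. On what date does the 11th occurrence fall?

2022-05-23

The 11th occurrence is 10 intervals after the first: 10 × 10 = 100 days after 2022-02-12.
February has 28 days — 16 days to the end of February leaves 84.
March has 31 days (53 left).
April has 30 days (23 left).
23 days into May → 2022-05-23.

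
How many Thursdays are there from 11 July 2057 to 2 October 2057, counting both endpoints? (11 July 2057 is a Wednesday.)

11 July 2057 is a Wednesday; the first Thursday on or after it is 12 July 2057 (1 day later).
From 12 July 2057 to 2 October 2057: 19 + 31 + 30 + 2 = 82 days (rest of July, August, September, October).
82 ÷ 7 = 11 full weeks with remainder 5, so 11 more Thursdays after the first → 12.

12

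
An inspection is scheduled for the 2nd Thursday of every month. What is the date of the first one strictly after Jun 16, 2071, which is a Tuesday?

Jul 9, 2071

Jun 2071 starts on a Monday; its first Thursday is the 4th, so the 2nd Thursday is the 11th — Jun 11, 2071.
That is not after Jun 16, 2071, so look at Jul 2071.
Jul 2071 starts on a Wednesday; its first Thursday is the 2nd, so the 2nd Thursday is the 9th — Jul 9, 2071.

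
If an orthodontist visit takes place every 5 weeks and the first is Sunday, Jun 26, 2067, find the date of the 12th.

The 12th occurrence is 11 intervals after the first: 11 × 35 = 385 days after Jun 26, 2067.
Jun has 30 days — 4 days to the end of Jun leaves 381.
Jul has 31 days (350 left).
Aug has 31 days (319 left).
Sep has 30 days (289 left).
Oct has 31 days (258 left).
Nov has 30 days (228 left).
Dec has 31 days (197 left).
Jan has 31 days (166 left).
Feb has 29 days (137 left).
Mar has 31 days (106 left).
Apr has 30 days (76 left).
May has 31 days (45 left).
Jun has 30 days (15 left).
15 days into Jul → Jul 15, 2068.

Jul 15, 2068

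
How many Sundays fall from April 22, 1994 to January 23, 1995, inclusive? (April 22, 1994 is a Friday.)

40

April 22, 1994 is a Friday; the first Sunday on or after it is April 24, 1994 (2 days later).
From April 24, 1994 to January 23, 1995: 6 + 31 + 30 + 31 + 31 + 30 + 31 + 30 + 31 + 23 = 274 days (rest of April, May, June, July, August, September, October, November, December, January).
274 ÷ 7 = 39 full weeks with remainder 1, so 39 more Sundays after the first → 40.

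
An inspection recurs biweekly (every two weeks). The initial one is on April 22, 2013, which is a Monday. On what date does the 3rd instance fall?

The 3rd occurrence is 2 intervals after the first: 2 × 14 = 28 days after April 22, 2013.
April has 30 days — 8 days to the end of April leaves 20.
20 days into May → May 20, 2013.

May 20, 2013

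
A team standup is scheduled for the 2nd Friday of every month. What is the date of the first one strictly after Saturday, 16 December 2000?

December 2000 starts on a Friday; its first Friday is the 1st, so the 2nd Friday is the 8th — 8 December 2000.
That is not after 16 December 2000, so look at January 2001.
January 2001 starts on a Monday; its first Friday is the 5th, so the 2nd Friday is the 12th — 12 January 2001.

12 January 2001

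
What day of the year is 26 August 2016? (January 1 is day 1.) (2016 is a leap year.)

239

Days in months before August: 31 + 29 + 31 + 30 + 31 + 30 + 31 = 213.
Plus 26 days into August → day 239.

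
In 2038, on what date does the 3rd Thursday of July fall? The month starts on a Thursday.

July 2038 begins on a Thursday, so the first Thursday is July 1.
The 3rd Thursday is 2 weeks later: 1 + 14 = 15.

2038-07-15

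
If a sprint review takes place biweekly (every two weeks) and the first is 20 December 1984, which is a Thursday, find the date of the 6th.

The 6th occurrence is 5 intervals after the first: 5 × 14 = 70 days after 20 December 1984.
December has 31 days — 11 days to the end of December leaves 59.
January has 31 days (28 left).
28 days into February → 28 February 1985.

28 February 1985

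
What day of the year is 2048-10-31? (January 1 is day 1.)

305

Days in months before October: 31 + 29 + 31 + 30 + 31 + 30 + 31 + 31 + 30 = 274.
Plus 31 days into October → day 305.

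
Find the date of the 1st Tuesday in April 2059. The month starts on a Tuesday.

April 1, 2059

April 2059 begins on a Tuesday, so the first Tuesday is April 1.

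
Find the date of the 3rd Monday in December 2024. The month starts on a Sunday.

December 16, 2024

December 2024 begins on a Sunday, so the first Monday is December 2 (1 day later).
The 3rd Monday is 2 weeks later: 2 + 14 = 16.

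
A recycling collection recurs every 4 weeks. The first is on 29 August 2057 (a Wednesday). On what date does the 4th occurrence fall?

The 4th occurrence is 3 intervals after the first: 3 × 28 = 84 days after 29 August 2057.
August has 31 days — 2 days to the end of August leaves 82.
September has 30 days (52 left).
October has 31 days (21 left).
21 days into November → 21 November 2057.

21 November 2057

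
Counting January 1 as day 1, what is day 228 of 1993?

January has 31 days (228 − 31 = 197 remain).
February has 28 days (197 − 28 = 169 remain).
March has 31 days (169 − 31 = 138 remain).
April has 30 days (138 − 30 = 108 remain).
May has 31 days (108 − 31 = 77 remain).
June has 30 days (77 − 30 = 47 remain).
July has 31 days (47 − 31 = 16 remain).
16 into August → August 16.

August 16, 1993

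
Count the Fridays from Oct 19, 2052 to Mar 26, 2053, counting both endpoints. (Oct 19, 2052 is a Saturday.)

22

Oct 19, 2052 is a Saturday; the first Friday on or after it is Oct 25, 2052 (6 days later).
From Oct 25, 2052 to Mar 26, 2053: 6 + 30 + 31 + 31 + 28 + 26 = 152 days (rest of Oct, Nov, Dec, Jan, Feb, Mar).
152 ÷ 7 = 21 full weeks with remainder 5, so 21 more Fridays after the first → 22.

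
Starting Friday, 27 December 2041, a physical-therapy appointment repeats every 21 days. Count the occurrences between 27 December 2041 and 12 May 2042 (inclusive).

Occurrences land 21·i days after 27 December 2041 for i = 0, 1, 2, …
The window opens on the start date, so the first occurrence inside is #1 on 27 December 2041.
12 May 2042 is 136 days after the start; 136 ÷ 21 = 6 remainder 10. Last occurrence in the window: #7 on 2 May 2042.
Occurrences #1 through #7: 7 in total.

7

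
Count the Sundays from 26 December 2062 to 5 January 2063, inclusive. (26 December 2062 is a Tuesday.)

1

26 December 2062 is a Tuesday; the first Sunday on or after it is 31 December 2062 (5 days later).
From 31 December 2062 to 5 January 2063: 0 + 5 = 5 days (rest of December, January).
5 ÷ 7 = 0 full weeks with remainder 5, so 0 more Sundays after the first → 1.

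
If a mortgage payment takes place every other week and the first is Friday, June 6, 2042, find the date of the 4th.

The 4th occurrence is 3 intervals after the first: 3 × 14 = 42 days after June 6, 2042.
June has 30 days — 24 days to the end of June leaves 18.
18 days into July → July 18, 2042.

July 18, 2042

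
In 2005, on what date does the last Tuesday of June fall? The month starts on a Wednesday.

June 2005 begins on a Wednesday, so the first Tuesday is June 7 (6 days later).
June 2005 has 30 days. Adding weeks: 7, 14, 21, 28 — the last one ≤ 30 is the 28th.

2005-06-28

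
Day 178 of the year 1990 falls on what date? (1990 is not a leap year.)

Jan has 31 days (178 − 31 = 147 remain).
Feb has 28 days (147 − 28 = 119 remain).
Mar has 31 days (119 − 31 = 88 remain).
Apr has 30 days (88 − 30 = 58 remain).
May has 31 days (58 − 31 = 27 remain).
27 into Jun → Jun 27.

Jun 27, 1990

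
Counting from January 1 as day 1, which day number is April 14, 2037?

104

Days in months before April: 31 + 28 + 31 = 90.
Plus 14 days into April → day 104.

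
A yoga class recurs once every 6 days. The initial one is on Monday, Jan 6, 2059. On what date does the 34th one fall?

The 34th occurrence is 33 intervals after the first: 33 × 6 = 198 days after Jan 6, 2059.
Jan has 31 days — 25 days to the end of Jan leaves 173.
Feb has 28 days (145 left).
Mar has 31 days (114 left).
Apr has 30 days (84 left).
May has 31 days (53 left).
Jun has 30 days (23 left).
23 days into Jul → Jul 23, 2059.

Jul 23, 2059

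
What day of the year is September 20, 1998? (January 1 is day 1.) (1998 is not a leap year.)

Days in months before September: 31 + 28 + 31 + 30 + 31 + 30 + 31 + 31 = 243.
Plus 20 days into September → day 263.

263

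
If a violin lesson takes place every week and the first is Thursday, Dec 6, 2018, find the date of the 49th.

Nov 7, 2019

The 49th occurrence is 48 intervals after the first: 48 × 7 = 336 days after Dec 6, 2018.
Dec has 31 days — 25 days to the end of Dec leaves 311.
Jan has 31 days (280 left).
Feb has 28 days (252 left).
Mar has 31 days (221 left).
Apr has 30 days (191 left).
May has 31 days (160 left).
Jun has 30 days (130 left).
Jul has 31 days (99 left).
Aug has 31 days (68 left).
Sep has 30 days (38 left).
Oct has 31 days (7 left).
7 days into Nov → Nov 7, 2019.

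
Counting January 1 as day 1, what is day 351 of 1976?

January has 31 days (351 − 31 = 320 remain).
February has 29 days (320 − 29 = 291 remain).
March has 31 days (291 − 31 = 260 remain).
April has 30 days (260 − 30 = 230 remain).
May has 31 days (230 − 31 = 199 remain).
June has 30 days (199 − 30 = 169 remain).
July has 31 days (169 − 31 = 138 remain).
August has 31 days (138 − 31 = 107 remain).
September has 30 days (107 − 30 = 77 remain).
October has 31 days (77 − 31 = 46 remain).
November has 30 days (46 − 30 = 16 remain).
16 into December → December 16.

December 16, 1976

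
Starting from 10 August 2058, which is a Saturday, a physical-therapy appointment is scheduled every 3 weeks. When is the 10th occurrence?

The 10th occurrence is 9 intervals after the first: 9 × 21 = 189 days after 10 August 2058.
August has 31 days — 21 days to the end of August leaves 168.
September has 30 days (138 left).
October has 31 days (107 left).
November has 30 days (77 left).
December has 31 days (46 left).
January has 31 days (15 left).
15 days into February → 15 February 2059.

15 February 2059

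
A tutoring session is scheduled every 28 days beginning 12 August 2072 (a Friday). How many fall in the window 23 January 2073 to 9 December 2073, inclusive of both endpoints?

Occurrences land 28·i days after 12 August 2072 for i = 0, 1, 2, …
23 January 2073 is 164 days after the start; 164 ÷ 28 = 5 remainder 24; since the remainder is 24, round up to i = 6. First occurrence in the window: #7 on 27 January 2073 (6×28 = 168 days in).
9 December 2073 is 484 days after the start; 484 ÷ 28 = 17 remainder 8. Last occurrence in the window: #18 on 1 December 2073.
Occurrences #7 through #18: 12 in total.

12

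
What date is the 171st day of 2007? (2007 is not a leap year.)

Jan has 31 days (171 − 31 = 140 remain).
Feb has 28 days (140 − 28 = 112 remain).
Mar has 31 days (112 − 31 = 81 remain).
Apr has 30 days (81 − 30 = 51 remain).
May has 31 days (51 − 31 = 20 remain).
20 into Jun → Jun 20.

Jun 20, 2007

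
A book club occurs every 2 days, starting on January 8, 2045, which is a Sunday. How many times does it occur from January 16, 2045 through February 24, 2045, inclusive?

20

Occurrences land 2·i days after January 8, 2045 for i = 0, 1, 2, …
January 16, 2045 is 8 days after the start; 8 ÷ 2 = 4 remainder 0. First occurrence in the window: #5 on January 16, 2045 (4×2 = 8 days in).
February 24, 2045 is 47 days after the start; 47 ÷ 2 = 23 remainder 1. Last occurrence in the window: #24 on February 23, 2045.
Occurrences #5 through #24: 20 in total.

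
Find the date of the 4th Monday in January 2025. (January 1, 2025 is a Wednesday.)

January 2025 begins on a Wednesday, so the first Monday is January 6 (5 days later).
The 4th Monday is 3 weeks later: 6 + 21 = 27.

January 27, 2025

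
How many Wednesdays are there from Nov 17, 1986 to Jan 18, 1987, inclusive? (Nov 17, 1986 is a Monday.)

9

Nov 17, 1986 is a Monday; the first Wednesday on or after it is Nov 19, 1986 (2 days later).
From Nov 19, 1986 to Jan 18, 1987: 11 + 31 + 18 = 60 days (rest of Nov, Dec, Jan).
60 ÷ 7 = 8 full weeks with remainder 4, so 8 more Wednesdays after the first → 9.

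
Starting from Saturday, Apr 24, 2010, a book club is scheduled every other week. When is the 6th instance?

The 6th occurrence is 5 intervals after the first: 5 × 14 = 70 days after Apr 24, 2010.
Apr has 30 days — 6 days to the end of Apr leaves 64.
May has 31 days (33 left).
Jun has 30 days (3 left).
3 days into Jul → Jul 3, 2010.

Jul 3, 2010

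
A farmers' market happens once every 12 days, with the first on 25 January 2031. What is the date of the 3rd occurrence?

The 3rd occurrence is 2 intervals after the first: 2 × 12 = 24 days after 25 January 2031.
January has 31 days — 6 days to the end of January leaves 18.
18 days into February → 18 February 2031.

18 February 2031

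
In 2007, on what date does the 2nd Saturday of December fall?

2007-12-08

December 2007 begins on a Saturday, so the first Saturday is December 1.
The 2nd Saturday is 1 weeks later: 1 + 7 = 8.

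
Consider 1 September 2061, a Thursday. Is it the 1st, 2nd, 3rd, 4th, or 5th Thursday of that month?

1st

Day 1 falls in week ⌈1/7⌉ of the month.
Days 1–7 hold the 1st Thursday, 8–14 the 2nd, 15–21 the 3rd, 22–28 the 4th, 29–31 the 5th.
1 is in the range for the 1st.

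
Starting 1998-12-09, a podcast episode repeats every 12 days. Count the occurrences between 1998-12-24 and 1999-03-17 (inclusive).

7

Occurrences land 12·i days after 1998-12-09 for i = 0, 1, 2, …
1998-12-24 is 15 days after the start; 15 ÷ 12 = 1 remainder 3; since the remainder is 3, round up to i = 2. First occurrence in the window: #3 on 1999-01-02 (2×12 = 24 days in).
1999-03-17 is 98 days after the start; 98 ÷ 12 = 8 remainder 2. Last occurrence in the window: #9 on 1999-03-15.
Occurrences #3 through #9: 7 in total.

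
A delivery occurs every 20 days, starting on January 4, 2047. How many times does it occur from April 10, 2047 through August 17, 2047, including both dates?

7

Occurrences land 20·i days after January 4, 2047 for i = 0, 1, 2, …
April 10, 2047 is 96 days after the start; 96 ÷ 20 = 4 remainder 16; since the remainder is 16, round up to i = 5. First occurrence in the window: #6 on April 14, 2047 (5×20 = 100 days in).
August 17, 2047 is 225 days after the start; 225 ÷ 20 = 11 remainder 5. Last occurrence in the window: #12 on August 12, 2047.
Occurrences #6 through #12: 7 in total.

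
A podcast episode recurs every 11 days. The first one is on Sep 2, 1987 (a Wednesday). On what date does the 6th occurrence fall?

The 6th occurrence is 5 intervals after the first: 5 × 11 = 55 days after Sep 2, 1987.
Sep has 30 days — 28 days to the end of Sep leaves 27.
27 days into Oct → Oct 27, 1987.

Oct 27, 1987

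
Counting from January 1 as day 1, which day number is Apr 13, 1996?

Days in months before Apr: 31 + 29 + 31 = 91.
Plus 13 days into Apr → day 104.

104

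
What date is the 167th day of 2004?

June 15, 2004

January has 31 days (167 − 31 = 136 remain).
February has 29 days (136 − 29 = 107 remain).
March has 31 days (107 − 31 = 76 remain).
April has 30 days (76 − 30 = 46 remain).
May has 31 days (46 − 31 = 15 remain).
15 into June → June 15.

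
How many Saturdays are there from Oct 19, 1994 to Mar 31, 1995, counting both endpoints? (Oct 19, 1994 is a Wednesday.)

23

Oct 19, 1994 is a Wednesday; the first Saturday on or after it is Oct 22, 1994 (3 days later).
From Oct 22, 1994 to Mar 31, 1995: 9 + 30 + 31 + 31 + 28 + 31 = 160 days (rest of Oct, Nov, Dec, Jan, Feb, Mar).
160 ÷ 7 = 22 full weeks with remainder 6, so 22 more Saturdays after the first → 23.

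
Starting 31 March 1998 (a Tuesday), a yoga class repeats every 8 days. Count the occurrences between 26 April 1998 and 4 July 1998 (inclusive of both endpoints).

Occurrences land 8·i days after 31 March 1998 for i = 0, 1, 2, …
26 April 1998 is 26 days after the start; 26 ÷ 8 = 3 remainder 2; since the remainder is 2, round up to i = 4. First occurrence in the window: #5 on 2 May 1998 (4×8 = 32 days in).
4 July 1998 is 95 days after the start; 95 ÷ 8 = 11 remainder 7. Last occurrence in the window: #12 on 27 June 1998.
Occurrences #5 through #12: 8 in total.

8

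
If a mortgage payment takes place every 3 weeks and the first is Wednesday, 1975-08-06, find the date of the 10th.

The 10th occurrence is 9 intervals after the first: 9 × 21 = 189 days after 1975-08-06.
August has 31 days — 25 days to the end of August leaves 164.
September has 30 days (134 left).
October has 31 days (103 left).
November has 30 days (73 left).
December has 31 days (42 left).
January has 31 days (11 left).
11 days into February → 1976-02-11.

1976-02-11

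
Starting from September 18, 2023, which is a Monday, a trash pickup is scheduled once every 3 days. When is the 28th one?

December 8, 2023

The 28th occurrence is 27 intervals after the first: 27 × 3 = 81 days after September 18, 2023.
September has 30 days — 12 days to the end of September leaves 69.
October has 31 days (38 left).
November has 30 days (8 left).
8 days into December → December 8, 2023.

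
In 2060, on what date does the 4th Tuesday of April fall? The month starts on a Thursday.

April 27, 2060

April 2060 begins on a Thursday, so the first Tuesday is April 6 (5 days later).
The 4th Tuesday is 3 weeks later: 6 + 21 = 27.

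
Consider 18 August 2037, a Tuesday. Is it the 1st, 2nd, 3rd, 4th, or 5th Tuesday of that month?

Day 18 falls in week ⌈18/7⌉ of the month.
Days 1–7 hold the 1st Tuesday, 8–14 the 2nd, 15–21 the 3rd, 22–28 the 4th, 29–31 the 5th.
18 is in the range for the 3rd.

3rd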